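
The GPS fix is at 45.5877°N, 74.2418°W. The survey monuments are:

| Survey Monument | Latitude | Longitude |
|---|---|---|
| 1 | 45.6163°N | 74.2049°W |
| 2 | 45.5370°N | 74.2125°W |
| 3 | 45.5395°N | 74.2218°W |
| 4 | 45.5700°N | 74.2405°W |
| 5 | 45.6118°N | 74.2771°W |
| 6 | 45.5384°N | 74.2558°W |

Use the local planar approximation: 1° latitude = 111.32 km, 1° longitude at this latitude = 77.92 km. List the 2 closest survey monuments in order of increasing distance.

Distances from 45.5877°N, 74.2418°W:
1: √((0.0286·111.32)² + (0.0369·77.92)²) = √(10.136277 + 8.267051) = 4.2899 km
2: √((-0.0507·111.32)² + (0.0293·77.92)²) = √(31.853878 + 5.212345) = 6.0882 km
3: √((-0.0482·111.32)² + (0.0200·77.92)²) = √(28.789921 + 2.428611) = 5.5874 km
4: √((-0.0177·111.32)² + (0.0013·77.92)²) = √(3.882334 + 0.010261) = 1.9730 km
5: √((0.0241·111.32)² + (-0.0353·77.92)²) = √(7.197480 + 7.565668) = 3.8423 km
6: √((-0.0493·111.32)² + (-0.0140·77.92)²) = √(30.118978 + 1.190019) = 5.5954 km
Sorted: 4 (1.9730 km) < 5 (3.8423 km) < 1 (4.2899 km) < 3 (5.5874 km) < …

4, 5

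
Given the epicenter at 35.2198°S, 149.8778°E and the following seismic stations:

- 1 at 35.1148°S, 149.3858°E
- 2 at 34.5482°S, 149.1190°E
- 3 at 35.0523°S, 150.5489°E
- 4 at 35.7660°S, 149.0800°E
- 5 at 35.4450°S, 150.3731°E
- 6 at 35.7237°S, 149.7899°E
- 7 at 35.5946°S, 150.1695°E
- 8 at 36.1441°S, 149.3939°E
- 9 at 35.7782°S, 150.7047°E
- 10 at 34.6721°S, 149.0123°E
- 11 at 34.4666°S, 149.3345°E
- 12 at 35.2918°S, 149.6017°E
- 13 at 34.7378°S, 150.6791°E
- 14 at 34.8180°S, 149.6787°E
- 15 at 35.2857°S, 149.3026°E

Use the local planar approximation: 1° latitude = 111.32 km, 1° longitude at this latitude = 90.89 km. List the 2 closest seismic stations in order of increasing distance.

12, 1

Distances from 35.2198°S, 149.8778°E:
1: √((0.1050·111.32)² + (-0.4920·90.89)²) = √(136.623370 + 1999.688792) = 46.2203 km
2: √((0.6716·111.32)² + (-0.7588·90.89)²) = √(5589.433201 + 4756.492883) = 101.7149 km
3: √((0.1675·111.32)² + (0.6711·90.89)²) = √(347.677045 + 3720.546052) = 63.7826 km
4: √((-0.5462·111.32)² + (-0.7978·90.89)²) = √(3697.002863 + 5257.996235) = 94.6309 km
5: √((-0.2252·111.32)² + (0.4953·90.89)²) = √(628.467998 + 2026.603847) = 51.5274 km
6: √((-0.5039·111.32)² + (-0.0879·90.89)²) = √(3146.553440 + 63.827812) = 56.6602 km
7: √((-0.3748·111.32)² + (0.2917·90.89)²) = √(1740.786699 + 702.918648) = 49.4338 km
8: √((-0.9243·111.32)² + (-0.4839·90.89)²) = √(10586.985089 + 1934.387384) = 111.8989 km
9: √((-0.5584·111.32)² + (0.8269·90.89)²) = √(3864.000861 + 5648.565780) = 97.5324 km
10: √((0.5477·111.32)² + (-0.8655·90.89)²) = √(3717.336510 + 6188.228637) = 99.5267 km
11: √((0.7532·111.32)² + (-0.5433·90.89)²) = √(7030.189279 + 2438.437434) = 97.3069 km
12: √((-0.0720·111.32)² + (-0.2761·90.89)²) = √(64.240866 + 629.745424) = 26.3436 km
13: √((0.4820·111.32)² + (0.8013·90.89)²) = √(2878.992091 + 5304.231769) = 90.4612 km
14: √((0.4018·111.32)² + (-0.1991·90.89)²) = √(2000.627620 + 327.472418) = 48.2504 km
15: √((-0.0659·111.32)² + (-0.5752·90.89)²) = √(53.816720 + 2733.190872) = 52.7921 km
Sorted: 12 (26.3436 km) < 1 (46.2203 km) < 14 (48.2504 km) < 7 (49.4338 km) < …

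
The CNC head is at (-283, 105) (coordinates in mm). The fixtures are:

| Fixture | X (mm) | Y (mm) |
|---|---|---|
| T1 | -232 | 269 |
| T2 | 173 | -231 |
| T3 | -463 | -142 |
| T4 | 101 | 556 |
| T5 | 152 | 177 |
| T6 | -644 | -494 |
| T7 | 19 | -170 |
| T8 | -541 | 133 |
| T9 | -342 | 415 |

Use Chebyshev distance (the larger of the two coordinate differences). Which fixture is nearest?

T1

Distances from (-283, 105):
T1: max(|51|, |164|) = 164 mm
T2: max(|456|, |-336|) = 456 mm
T3: max(|-180|, |-247|) = 247 mm
T4: max(|384|, |451|) = 451 mm
T5: max(|435|, |72|) = 435 mm
T6: max(|-361|, |-599|) = 599 mm
T7: max(|302|, |-275|) = 302 mm
T8: max(|-258|, |28|) = 258 mm
T9: max(|-59|, |310|) = 310 mm
Minimum: T1 at 164 mm.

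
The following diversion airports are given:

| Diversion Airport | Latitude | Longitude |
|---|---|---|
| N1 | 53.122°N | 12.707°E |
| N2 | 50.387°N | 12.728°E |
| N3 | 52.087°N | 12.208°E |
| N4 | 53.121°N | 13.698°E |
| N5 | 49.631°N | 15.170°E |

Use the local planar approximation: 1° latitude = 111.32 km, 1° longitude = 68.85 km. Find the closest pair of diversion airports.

Pairwise distances:
N1–N2: √((-2.735·111.32)² + (0.021·68.85)²) = √(92696.01338 + 2.09048) = 304.464 km
N1–N3: √((-1.035·111.32)² + (-0.499·68.85)²) = √(13274.77274 + 1180.34504) = 120.229 km
N1–N4: √((-0.001·111.32)² + (0.991·68.85)²) = √(0.01239 + 4655.38066) = 68.230 km
N1–N5: √((-3.491·111.32)² + (2.463·68.85)²) = √(151024.04319 + 28756.54546) = 424.005 km
N2–N3: √((1.700·111.32)² + (-0.520·68.85)²) = √(35813.29154 + 1281.78320) = 192.601 km
N2–N4: √((2.734·111.32)² + (0.970·68.85)²) = √(92628.24076 + 4460.16944) = 311.590 km
N2–N5: √((-0.756·111.32)² + (2.442·68.85)²) = √(7082.55550 + 28268.26854) = 188.018 km
N3–N4: √((1.034·111.32)² + (1.490·68.85)²) = √(13249.13340 + 10523.98998) = 154.185 km
N3–N5: √((-2.456·111.32)² + (2.962·68.85)²) = √(74748.60986 + 41588.95400) = 341.083 km
N4–N5: √((-3.490·111.32)² + (1.472·68.85)²) = √(150937.53365 + 10271.25495) = 401.508 km
Closest pair: N1–N4 at 68.230 km.

N1 and N4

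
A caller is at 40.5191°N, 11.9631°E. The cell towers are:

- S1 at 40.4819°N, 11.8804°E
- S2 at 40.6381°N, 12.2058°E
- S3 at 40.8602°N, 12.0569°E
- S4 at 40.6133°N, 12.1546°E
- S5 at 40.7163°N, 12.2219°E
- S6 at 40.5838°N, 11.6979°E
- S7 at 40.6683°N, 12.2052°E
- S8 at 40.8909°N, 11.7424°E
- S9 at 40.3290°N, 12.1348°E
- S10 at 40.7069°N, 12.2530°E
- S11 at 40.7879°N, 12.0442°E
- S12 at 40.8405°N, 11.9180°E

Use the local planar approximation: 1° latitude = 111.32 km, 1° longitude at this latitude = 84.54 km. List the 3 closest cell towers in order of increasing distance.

S1, S4, S6

Distances from 40.5191°N, 11.9631°E:
S1: √((-0.0372·111.32)² + (-0.0827·84.54)²) = √(17.148742 + 48.880485) = 8.1258 km
S2: √((0.1190·111.32)² + (0.2427·84.54)²) = √(175.485129 + 420.982497) = 24.4227 km
S3: √((0.3411·111.32)² + (0.0938·84.54)²) = √(1441.815978 + 62.882553) = 38.7904 km
S4: √((0.0942·111.32)² + (0.1915·84.54)²) = √(109.963410 + 262.096996) = 19.2889 km
S5: √((0.1972·111.32)² + (0.2588·84.54)²) = √(481.903651 + 478.688541) = 30.9934 km
S6: √((0.0647·111.32)² + (-0.2652·84.54)²) = √(51.874623 + 502.656759) = 23.5485 km
S7: √((0.1492·111.32)² + (0.2421·84.54)²) = √(275.857021 + 418.903574) = 26.3583 km
S8: √((0.3718·111.32)² + (-0.2207·84.54)²) = √(1713.030779 + 348.120143) = 45.3999 km
S9: √((-0.1901·111.32)² + (0.1717·84.54)²) = √(447.827366 + 210.700263) = 25.6618 km
S10: √((0.1878·111.32)² + (0.2899·84.54)²) = √(437.056488 + 600.649220) = 32.2134 km
S11: √((0.2688·111.32)² + (0.0811·84.54)²) = √(895.374917 + 47.007396) = 30.6982 km
S12: √((0.3214·111.32)² + (-0.0451·84.54)²) = √(1280.083030 + 14.537093) = 35.9808 km
Sorted: S1 (8.1258 km) < S4 (19.2889 km) < S6 (23.5485 km) < S2 (24.4227 km) < S9 (25.6618 km) < …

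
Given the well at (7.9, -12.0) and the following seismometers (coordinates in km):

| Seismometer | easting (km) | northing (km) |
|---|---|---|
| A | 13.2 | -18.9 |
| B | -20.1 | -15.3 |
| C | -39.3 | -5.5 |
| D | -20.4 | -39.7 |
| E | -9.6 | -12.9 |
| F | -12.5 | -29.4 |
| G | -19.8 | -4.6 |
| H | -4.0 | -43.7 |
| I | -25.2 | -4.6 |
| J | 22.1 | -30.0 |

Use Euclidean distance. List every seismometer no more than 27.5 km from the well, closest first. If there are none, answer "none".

A, E, J, F

Distances from (7.9, -12.0):
A: √((5.3)² + (-6.9)²) = √(28.0900 + 47.6100) = 8.70 km
B: √((-28.0)² + (-3.3)²) = √(784.0000 + 10.8900) = 28.19 km
C: √((-47.2)² + (6.5)²) = √(2227.8400 + 42.2500) = 47.65 km
D: √((-28.3)² + (-27.7)²) = √(800.8900 + 767.2900) = 39.60 km
E: √((-17.5)² + (-0.9)²) = √(306.2500 + 0.8100) = 17.52 km
F: √((-20.4)² + (-17.4)²) = √(416.1600 + 302.7600) = 26.81 km
G: √((-27.7)² + (7.4)²) = √(767.2900 + 54.7600) = 28.67 km
H: √((-11.9)² + (-31.7)²) = √(141.6100 + 1004.8900) = 33.86 km
I: √((-33.1)² + (7.4)²) = √(1095.6100 + 54.7600) = 33.92 km
J: √((14.2)² + (-18.0)²) = √(201.6400 + 324.0000) = 22.93 km
Threshold 27.5 km: A (8.70 km), E (17.52 km), J (22.93 km), F (26.81 km) are within range.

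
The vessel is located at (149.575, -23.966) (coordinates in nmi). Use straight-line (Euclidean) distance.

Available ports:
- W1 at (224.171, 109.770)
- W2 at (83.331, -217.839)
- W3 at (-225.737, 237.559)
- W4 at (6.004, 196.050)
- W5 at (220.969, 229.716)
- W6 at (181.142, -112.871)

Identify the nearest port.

Distances from (149.575, -23.966):
W1: 153.134 nmi
W2: 204.878 nmi
W3: 457.443 nmi
W4: 262.716 nmi
W5: 263.537 nmi
W6: 94.343 nmi
Minimum: W6 at 94.343 nmi.

W6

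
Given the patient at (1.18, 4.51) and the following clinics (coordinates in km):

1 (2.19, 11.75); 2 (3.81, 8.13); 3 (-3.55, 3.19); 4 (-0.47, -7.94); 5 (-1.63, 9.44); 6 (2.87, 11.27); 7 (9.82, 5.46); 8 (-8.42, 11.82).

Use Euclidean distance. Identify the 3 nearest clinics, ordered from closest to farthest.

Distances from (1.18, 4.51):
1: 7.31 km
2: 4.47 km
3: 4.91 km
4: 12.56 km
5: 5.67 km
6: 6.97 km
7: 8.69 km
8: 12.07 km
Sorted: 2 (4.47 km) < 3 (4.91 km) < 5 (5.67 km) < 6 (6.97 km) < 1 (7.31 km) < …

2, 3, 5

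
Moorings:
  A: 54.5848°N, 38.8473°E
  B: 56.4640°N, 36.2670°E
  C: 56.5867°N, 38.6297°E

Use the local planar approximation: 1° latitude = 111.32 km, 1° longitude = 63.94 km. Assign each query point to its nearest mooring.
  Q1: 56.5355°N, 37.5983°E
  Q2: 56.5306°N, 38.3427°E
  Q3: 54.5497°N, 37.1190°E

Q1→C; Q2→C; Q3→A

Q1 at 56.5355°N, 37.5983°E:
  A: 231.3714 km
  B: 85.4946 km
  C: 66.1936 km
  → nearest: C (66.1936 km)
Q2 at 56.5306°N, 38.3427°E:
  A: 218.9962 km
  B: 132.9272 km
  C: 19.3843 km
  → nearest: C (19.3843 km)
Q3 at 54.5497°N, 37.1190°E:
  A: 110.5766 km
  B: 219.9529 km
  C: 246.4752 km
  → nearest: A (110.5766 km)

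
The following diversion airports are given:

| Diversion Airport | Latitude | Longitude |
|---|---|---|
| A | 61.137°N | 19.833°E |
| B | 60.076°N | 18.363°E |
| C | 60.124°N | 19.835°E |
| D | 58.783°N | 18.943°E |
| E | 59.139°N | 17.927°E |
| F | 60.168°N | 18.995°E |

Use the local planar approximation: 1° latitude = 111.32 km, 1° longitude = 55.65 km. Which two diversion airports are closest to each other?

B and F

Pairwise distances:
A–B: 143.674 km
A–C: 112.767 km
A–D: 266.687 km
A–E: 246.414 km
A–F: 117.518 km
B–C: 82.091 km
B–D: 147.511 km
B–E: 107.092 km
B–F: 36.632 km
C–D: 157.317 km
C–E: 152.635 km
C–F: 47.002 km
D–E: 69.046 km
D–F: 154.205 km
E–F: 129.049 km
Closest pair: B–F at 36.632 km.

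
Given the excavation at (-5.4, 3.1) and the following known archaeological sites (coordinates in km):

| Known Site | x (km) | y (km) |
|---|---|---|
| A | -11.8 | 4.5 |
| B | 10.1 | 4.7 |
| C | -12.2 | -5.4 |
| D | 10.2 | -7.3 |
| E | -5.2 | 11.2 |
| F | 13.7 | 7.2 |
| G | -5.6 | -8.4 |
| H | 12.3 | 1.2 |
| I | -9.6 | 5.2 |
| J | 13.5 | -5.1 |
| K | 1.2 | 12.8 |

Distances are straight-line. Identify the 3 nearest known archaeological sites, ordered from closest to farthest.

Distances from (-5.4, 3.1):
A: √((-6.4)² + (1.4)²) = √(40.960 + 1.960) = 6.6 km
B: √((15.5)² + (1.6)²) = √(240.250 + 2.560) = 15.6 km
C: √((-6.8)² + (-8.5)²) = √(46.240 + 72.250) = 10.9 km
D: √((15.6)² + (-10.4)²) = √(243.360 + 108.160) = 18.7 km
E: √((0.2)² + (8.1)²) = √(0.040 + 65.610) = 8.1 km
F: √((19.1)² + (4.1)²) = √(364.810 + 16.810) = 19.5 km
G: √((-0.2)² + (-11.5)²) = √(0.040 + 132.250) = 11.5 km
H: √((17.7)² + (-1.9)²) = √(313.290 + 3.610) = 17.8 km
I: √((-4.2)² + (2.1)²) = √(17.640 + 4.410) = 4.7 km
J: √((18.9)² + (-8.2)²) = √(357.210 + 67.240) = 20.6 km
K: √((6.6)² + (9.7)²) = √(43.560 + 94.090) = 11.7 km
Sorted: I (4.7 km) < A (6.6 km) < E (8.1 km) < C (10.9 km) < G (11.5 km) < …

I, A, E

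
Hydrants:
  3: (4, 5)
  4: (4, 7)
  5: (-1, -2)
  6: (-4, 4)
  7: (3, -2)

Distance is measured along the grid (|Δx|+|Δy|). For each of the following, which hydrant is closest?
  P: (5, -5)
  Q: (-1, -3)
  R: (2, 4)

P→7; Q→5; R→3

P at (5, -5):
  3: 11
  4: 13
  5: 9
  6: 18
  7: 5
  → nearest: 7 (5)
Q at (-1, -3):
  3: 13
  4: 15
  5: 1
  6: 10
  7: 5
  → nearest: 5 (1)
R at (2, 4):
  3: 3
  4: 5
  5: 9
  6: 6
  7: 7
  → nearest: 3 (3)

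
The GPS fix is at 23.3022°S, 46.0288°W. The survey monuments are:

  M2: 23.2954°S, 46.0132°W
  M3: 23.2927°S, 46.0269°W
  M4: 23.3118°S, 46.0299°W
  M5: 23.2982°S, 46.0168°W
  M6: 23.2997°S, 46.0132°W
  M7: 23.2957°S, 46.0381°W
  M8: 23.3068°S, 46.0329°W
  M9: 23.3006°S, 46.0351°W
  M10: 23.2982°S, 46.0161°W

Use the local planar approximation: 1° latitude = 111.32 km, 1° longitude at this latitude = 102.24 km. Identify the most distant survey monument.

M2

Distances from 23.3022°S, 46.0288°W:
M2: √((0.0068·111.32)² + (0.0156·102.24)²) = √(0.573013 + 2.543846) = 1.7655 km
M3: √((0.0095·111.32)² + (0.0019·102.24)²) = √(1.118391 + 0.037735) = 1.0752 km
M4: √((-0.0096·111.32)² + (-0.0011·102.24)²) = √(1.142060 + 0.012648) = 1.0746 km
M5: √((0.0040·111.32)² + (0.0120·102.24)²) = √(0.198274 + 1.505235) = 1.3052 km
M6: √((0.0025·111.32)² + (0.0156·102.24)²) = √(0.077451 + 2.543846) = 1.6190 km
M7: √((0.0065·111.32)² + (-0.0093·102.24)²) = √(0.523568 + 0.904081) = 1.1948 km
M8: √((-0.0046·111.32)² + (-0.0041·102.24)²) = √(0.262218 + 0.175715) = 0.6618 km
M9: √((0.0016·111.32)² + (-0.0063·102.24)²) = √(0.031724 + 0.414880) = 0.6683 km
M10: √((0.0040·111.32)² + (0.0127·102.24)²) = √(0.198274 + 1.685967) = 1.3727 km
Maximum: M2 at 1.7655 km.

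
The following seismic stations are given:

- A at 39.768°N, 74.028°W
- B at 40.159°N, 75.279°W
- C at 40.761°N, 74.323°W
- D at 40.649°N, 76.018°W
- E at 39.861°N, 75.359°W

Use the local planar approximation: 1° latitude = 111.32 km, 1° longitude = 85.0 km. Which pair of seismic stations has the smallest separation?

Pairwise distances:
B–E: 33.863 km
B–D: 83.193 km
D–E: 104.079 km
B–C: 105.329 km
A–C: 113.349 km
A–E: 113.608 km
A–B: 114.898 km
C–E: 133.387 km
C–D: 144.613 km
A–D: 195.525 km
Closest pair: B–E at 33.863 km.

B and E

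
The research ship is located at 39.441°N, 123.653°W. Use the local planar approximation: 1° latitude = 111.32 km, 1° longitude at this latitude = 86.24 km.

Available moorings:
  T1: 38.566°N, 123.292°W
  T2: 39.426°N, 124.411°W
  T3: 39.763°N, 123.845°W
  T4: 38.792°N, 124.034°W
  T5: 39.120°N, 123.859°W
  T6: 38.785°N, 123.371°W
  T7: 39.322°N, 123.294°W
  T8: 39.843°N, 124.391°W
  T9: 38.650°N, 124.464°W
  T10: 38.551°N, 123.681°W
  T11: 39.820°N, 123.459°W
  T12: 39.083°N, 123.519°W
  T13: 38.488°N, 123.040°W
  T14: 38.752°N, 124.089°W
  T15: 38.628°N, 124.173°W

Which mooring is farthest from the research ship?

Distances from 39.441°N, 123.653°W:
T1: √((-0.875·111.32)² + (0.361·86.24)²) = √(9487.73402 + 969.24127) = 102.259 km
T2: √((-0.015·111.32)² + (-0.758·86.24)²) = √(2.78823 + 4273.22644) = 65.391 km
T3: √((0.322·111.32)² + (-0.192·86.24)²) = √(1284.86689 + 274.17001) = 39.485 km
T4: √((-0.649·111.32)² + (-0.381·86.24)²) = √(5219.58277 + 1079.61136) = 79.367 km
T5: √((-0.321·111.32)² + (-0.206·86.24)²) = √(1276.89875 + 315.61086) = 39.906 km
T6: √((-0.656·111.32)² + (0.282·86.24)²) = √(5332.78499 + 591.44684) = 76.969 km
T7: √((-0.119·111.32)² + (0.359·86.24)²) = √(175.48513 + 958.53151) = 33.675 km
T8: √((0.402·111.32)² + (-0.738·86.24)²) = √(2002.61978 + 4050.70130) = 77.803 km
T9: √((-0.791·111.32)² + (-0.811·86.24)²) = √(7753.52805 + 4891.69312) = 112.451 km
T10: √((-0.890·111.32)² + (-0.028·86.24)²) = √(9815.81600 + 5.83087) = 99.104 km
T11: √((0.379·111.32)² + (0.194·86.24)²) = √(1780.01973 + 279.91164) = 45.386 km
T12: √((-0.358·111.32)² + (0.134·86.24)²) = √(1588.22654 + 133.54483) = 41.494 km
T13: √((-0.953·111.32)² + (0.613·86.24)²) = √(11254.65526 + 2794.72091) = 118.530 km
T14: √((-0.689·111.32)² + (-0.436·86.24)²) = √(5882.81023 + 1413.80813) = 85.420 km
T15: √((-0.813·111.32)² + (-0.520·86.24)²) = √(8190.82197 + 2011.05609) = 101.004 km
Maximum: T13 at 118.530 km.

T13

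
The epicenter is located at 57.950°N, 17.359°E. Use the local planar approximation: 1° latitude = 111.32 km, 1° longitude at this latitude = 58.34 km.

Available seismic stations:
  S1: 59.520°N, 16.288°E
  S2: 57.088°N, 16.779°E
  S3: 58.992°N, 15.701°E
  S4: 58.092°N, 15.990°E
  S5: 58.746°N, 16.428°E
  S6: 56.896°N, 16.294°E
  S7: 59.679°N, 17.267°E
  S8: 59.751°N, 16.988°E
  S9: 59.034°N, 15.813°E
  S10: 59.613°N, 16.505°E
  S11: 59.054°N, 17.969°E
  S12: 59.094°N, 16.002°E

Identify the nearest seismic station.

S4

Distances from 57.950°N, 17.359°E:
S1: √((1.570·111.32)² + (-1.071·58.34)²) = √(30545.39180 + 3904.01782) = 185.606 km
S2: √((-0.862·111.32)² + (-0.580·58.34)²) = √(9207.90706 + 1144.95610) = 101.749 km
S3: √((1.042·111.32)² + (-1.658·58.34)²) = √(13454.94210 + 9356.25182) = 151.034 km
S4: √((0.142·111.32)² + (-1.369·58.34)²) = √(249.87516 + 6378.81117) = 81.417 km
S5: √((0.796·111.32)² + (-0.931·58.34)²) = √(7851.85970 + 2950.06926) = 103.932 km
S6: √((-1.054·111.32)² + (-1.065·58.34)²) = √(13766.62927 + 3860.39785) = 132.767 km
S7: √((1.729·111.32)² + (-0.092·58.34)²) = √(37045.57857 + 28.80769) = 192.547 km
S8: √((1.801·111.32)² + (-0.371·58.34)²) = √(40195.16548 + 468.46880) = 201.652 km
S9: √((1.084·111.32)² + (-1.546·58.34)²) = √(14561.46128 + 8134.89270) = 150.653 km
S10: √((1.663·111.32)² + (-0.854·58.34)²) = √(34271.32487 + 2482.26756) = 191.712 km
S11: √((1.104·111.32)² + (0.610·58.34)²) = √(15103.74143 + 1266.46304) = 127.946 km
S12: √((1.144·111.32)² + (-1.357·58.34)²) = √(16218.04288 + 6267.47406) = 149.952 km
Minimum: S4 at 81.417 km.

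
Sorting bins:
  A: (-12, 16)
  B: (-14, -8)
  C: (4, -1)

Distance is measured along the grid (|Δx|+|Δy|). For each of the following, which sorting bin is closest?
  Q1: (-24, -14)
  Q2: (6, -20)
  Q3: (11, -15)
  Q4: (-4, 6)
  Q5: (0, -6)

Q1→B; Q2→C; Q3→C; Q4→C; Q5→C

Q1 at (-24, -14):
  A: |12| + |30| = 12 + 30 = 42
  B: |10| + |6| = 10 + 6 = 16
  C: |28| + |13| = 28 + 13 = 41
  → nearest: B (16)
Q2 at (6, -20):
  A: |-18| + |36| = 18 + 36 = 54
  B: |-20| + |12| = 20 + 12 = 32
  C: |-2| + |19| = 2 + 19 = 21
  → nearest: C (21)
Q3 at (11, -15):
  A: |-23| + |31| = 23 + 31 = 54
  B: |-25| + |7| = 25 + 7 = 32
  C: |-7| + |14| = 7 + 14 = 21
  → nearest: C (21)
Q4 at (-4, 6):
  A: |-8| + |10| = 8 + 10 = 18
  B: |-10| + |-14| = 10 + 14 = 24
  C: |8| + |-7| = 8 + 7 = 15
  → nearest: C (15)
Q5 at (0, -6):
  A: |-12| + |22| = 12 + 22 = 34
  B: |-14| + |-2| = 14 + 2 = 16
  C: |4| + |5| = 4 + 5 = 9
  → nearest: C (9)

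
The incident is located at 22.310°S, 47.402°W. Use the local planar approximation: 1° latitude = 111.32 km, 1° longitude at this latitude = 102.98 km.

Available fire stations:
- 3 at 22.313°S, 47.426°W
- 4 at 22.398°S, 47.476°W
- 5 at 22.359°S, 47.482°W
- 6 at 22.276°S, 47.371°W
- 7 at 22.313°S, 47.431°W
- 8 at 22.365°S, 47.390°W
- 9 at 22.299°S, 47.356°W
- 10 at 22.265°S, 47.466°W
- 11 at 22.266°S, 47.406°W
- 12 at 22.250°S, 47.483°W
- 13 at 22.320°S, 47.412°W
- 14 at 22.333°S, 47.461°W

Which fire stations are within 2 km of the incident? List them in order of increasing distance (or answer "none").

13

Distances from 22.310°S, 47.402°W:
3: √((-0.003·111.32)² + (-0.024·102.98)²) = √(0.11153 + 6.10841) = 2.494 km
4: √((-0.088·111.32)² + (-0.074·102.98)²) = √(95.96475 + 58.07233) = 12.411 km
5: √((-0.049·111.32)² + (-0.080·102.98)²) = √(29.75353 + 67.87123) = 9.881 km
6: √((0.034·111.32)² + (0.031·102.98)²) = √(14.32532 + 10.19129) = 4.951 km
7: √((-0.003·111.32)² + (-0.029·102.98)²) = √(0.11153 + 8.91870) = 3.005 km
8: √((-0.055·111.32)² + (0.012·102.98)²) = √(37.48623 + 1.52710) = 6.246 km
9: √((0.011·111.32)² + (0.046·102.98)²) = √(1.49945 + 22.43993) = 4.893 km
10: √((0.045·111.32)² + (-0.064·102.98)²) = √(25.09409 + 43.43759) = 8.278 km
11: √((0.044·111.32)² + (-0.004·102.98)²) = √(23.99119 + 0.16968) = 4.915 km
12: √((0.060·111.32)² + (-0.081·102.98)²) = √(44.61171 + 69.57862) = 10.686 km
13: √((-0.010·111.32)² + (-0.010·102.98)²) = √(1.23921 + 1.06049) = 1.516 km
14: √((-0.023·111.32)² + (-0.059·102.98)²) = √(6.55544 + 36.91559) = 6.593 km
Threshold 2 km: 13 (1.516 km) is within range.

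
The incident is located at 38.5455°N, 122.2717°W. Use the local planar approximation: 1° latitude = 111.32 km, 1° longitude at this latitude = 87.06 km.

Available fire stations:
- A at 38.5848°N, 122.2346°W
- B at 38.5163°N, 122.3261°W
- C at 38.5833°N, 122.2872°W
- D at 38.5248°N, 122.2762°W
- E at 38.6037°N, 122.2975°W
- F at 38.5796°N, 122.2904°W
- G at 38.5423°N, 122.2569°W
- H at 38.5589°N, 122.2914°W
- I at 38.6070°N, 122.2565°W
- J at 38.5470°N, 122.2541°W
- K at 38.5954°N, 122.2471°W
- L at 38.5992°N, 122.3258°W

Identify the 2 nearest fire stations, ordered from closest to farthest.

Distances from 38.5455°N, 122.2717°W:
A: 5.4380 km
B: 5.7442 km
C: 4.4190 km
D: 2.3374 km
E: 6.8571 km
F: 4.1304 km
G: 1.3368 km
H: 2.2730 km
I: 6.9729 km
J: 1.5413 km
K: 5.9534 km
L: 7.6104 km
Sorted: G (1.3368 km) < J (1.5413 km) < H (2.2730 km) < D (2.3374 km) < …

G, J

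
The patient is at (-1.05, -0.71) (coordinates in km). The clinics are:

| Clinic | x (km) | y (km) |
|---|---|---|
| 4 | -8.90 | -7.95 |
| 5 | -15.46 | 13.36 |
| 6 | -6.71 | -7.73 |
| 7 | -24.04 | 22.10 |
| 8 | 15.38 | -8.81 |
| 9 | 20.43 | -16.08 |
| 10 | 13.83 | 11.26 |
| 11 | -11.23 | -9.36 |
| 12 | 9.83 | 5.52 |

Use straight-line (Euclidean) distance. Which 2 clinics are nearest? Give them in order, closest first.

Distances from (-1.05, -0.71):
4: 10.68 km
5: 20.14 km
6: 9.02 km
7: 32.39 km
8: 18.32 km
9: 26.41 km
10: 19.10 km
11: 13.36 km
12: 12.54 km
Sorted: 6 (9.02 km) < 4 (10.68 km) < 12 (12.54 km) < 11 (13.36 km) < …

6, 4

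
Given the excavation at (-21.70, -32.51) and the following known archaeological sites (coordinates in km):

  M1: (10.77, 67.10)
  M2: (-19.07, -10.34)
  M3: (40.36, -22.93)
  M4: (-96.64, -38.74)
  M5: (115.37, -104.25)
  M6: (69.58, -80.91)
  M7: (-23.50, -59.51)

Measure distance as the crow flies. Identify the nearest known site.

M2

Distances from (-21.70, -32.51):
M1: 104.77 km
M2: 22.33 km
M3: 62.80 km
M4: 75.20 km
M5: 154.71 km
M6: 103.32 km
M7: 27.06 km
Minimum: M2 at 22.33 km.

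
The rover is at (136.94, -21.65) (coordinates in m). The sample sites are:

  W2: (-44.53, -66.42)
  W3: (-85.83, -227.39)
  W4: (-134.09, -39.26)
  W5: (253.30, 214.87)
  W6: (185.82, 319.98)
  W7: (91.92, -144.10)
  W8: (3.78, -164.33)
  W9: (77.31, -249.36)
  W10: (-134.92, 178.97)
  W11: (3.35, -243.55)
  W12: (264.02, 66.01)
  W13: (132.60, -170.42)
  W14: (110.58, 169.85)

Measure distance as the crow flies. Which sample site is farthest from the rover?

Distances from (136.94, -21.65):
W2: √((-181.47)² + (-44.77)²) = √(32931.3609 + 2004.3529) = 186.91 m
W3: √((-222.77)² + (-205.74)²) = √(49626.4729 + 42328.9476) = 303.24 m
W4: √((-271.03)² + (-17.61)²) = √(73457.2609 + 310.1121) = 271.60 m
W5: √((116.36)² + (236.52)²) = √(13539.6496 + 55941.7104) = 263.59 m
W6: √((48.88)² + (341.63)²) = √(2389.2544 + 116711.0569) = 345.11 m
W7: √((-45.02)² + (-122.45)²) = √(2026.8004 + 14994.0025) = 130.46 m
W8: √((-133.16)² + (-142.68)²) = √(17731.5856 + 20357.5824) = 195.16 m
W9: √((-59.63)² + (-227.71)²) = √(3555.7369 + 51851.8441) = 235.39 m
W10: √((-271.86)² + (200.62)²) = √(73907.8596 + 40248.3844) = 337.87 m
W11: √((-133.59)² + (-221.90)²) = √(17846.2881 + 49239.6100) = 259.01 m
W12: √((127.08)² + (87.66)²) = √(16149.3264 + 7684.2756) = 154.38 m
W13: √((-4.34)² + (-148.77)²) = √(18.8356 + 22132.5129) = 148.83 m
W14: √((-26.36)² + (191.50)²) = √(694.8496 + 36672.2500) = 193.31 m
Maximum: W6 at 345.11 m.

W6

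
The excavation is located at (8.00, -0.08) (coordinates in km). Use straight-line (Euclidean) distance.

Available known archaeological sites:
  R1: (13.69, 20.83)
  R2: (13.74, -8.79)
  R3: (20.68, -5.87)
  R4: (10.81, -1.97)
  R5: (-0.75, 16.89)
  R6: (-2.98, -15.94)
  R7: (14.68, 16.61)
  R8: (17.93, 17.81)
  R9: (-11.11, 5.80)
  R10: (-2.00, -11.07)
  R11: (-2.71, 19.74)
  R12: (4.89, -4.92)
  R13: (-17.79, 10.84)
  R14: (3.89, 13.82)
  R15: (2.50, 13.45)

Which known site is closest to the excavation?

Distances from (8.00, -0.08):
R1: 21.67 km
R2: 10.43 km
R3: 13.94 km
R4: 3.39 km
R5: 19.09 km
R6: 19.29 km
R7: 17.98 km
R8: 20.46 km
R9: 19.99 km
R10: 14.86 km
R11: 22.53 km
R12: 5.75 km
R13: 28.01 km
R14: 14.49 km
R15: 14.61 km
Minimum: R4 at 3.39 km.

R4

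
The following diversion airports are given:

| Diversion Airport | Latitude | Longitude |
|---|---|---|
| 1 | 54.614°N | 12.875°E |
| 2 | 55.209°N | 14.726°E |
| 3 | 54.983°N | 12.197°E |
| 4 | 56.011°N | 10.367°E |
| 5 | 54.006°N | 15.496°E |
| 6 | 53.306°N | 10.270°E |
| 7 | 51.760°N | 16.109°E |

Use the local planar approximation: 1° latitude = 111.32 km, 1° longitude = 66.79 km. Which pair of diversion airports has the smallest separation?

Pairwise distances:
1–2: 140.254 km
1–3: 61.139 km
1–4: 228.569 km
1–5: 187.685 km
1–6: 226.877 km
1–7: 384.179 km
2–3: 170.775 km
2–4: 304.519 km
2–5: 143.453 km
2–6: 365.311 km
2–7: 394.898 km
3–4: 167.436 km
3–5: 245.720 km
3–6: 226.750 km
3–7: 443.841 km
4–5: 408.862 km
4–6: 301.190 km
4–7: 609.112 km
5–6: 357.637 km
5–7: 253.355 km
6–7: 426.273 km
Closest pair: 1–3 at 61.139 km.

1 and 3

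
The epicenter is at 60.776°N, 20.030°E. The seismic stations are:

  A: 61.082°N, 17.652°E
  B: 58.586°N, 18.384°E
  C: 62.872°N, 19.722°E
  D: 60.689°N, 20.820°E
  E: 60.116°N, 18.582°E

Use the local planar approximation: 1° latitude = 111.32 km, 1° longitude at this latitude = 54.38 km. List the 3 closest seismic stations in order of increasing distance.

Distances from 60.776°N, 20.030°E:
A: √((0.306·111.32)² + (-2.378·54.38)²) = √(1160.35065 + 16722.53475) = 133.727 km
B: √((-2.190·111.32)² + (-1.646·54.38)²) = √(59433.95416 + 8011.94701) = 259.703 km
C: √((2.096·111.32)² + (-0.308·54.38)²) = √(54441.35827 + 280.53034) = 233.927 km
D: √((-0.087·111.32)² + (0.790·54.38)²) = √(93.79613 + 1845.57878) = 44.038 km
E: √((-0.660·111.32)² + (-1.448·54.38)²) = √(5398.01723 + 6200.34036) = 107.696 km
Sorted: D (44.038 km) < E (107.696 km) < A (133.727 km) < C (233.927 km) < B (259.703 km)

D, E, A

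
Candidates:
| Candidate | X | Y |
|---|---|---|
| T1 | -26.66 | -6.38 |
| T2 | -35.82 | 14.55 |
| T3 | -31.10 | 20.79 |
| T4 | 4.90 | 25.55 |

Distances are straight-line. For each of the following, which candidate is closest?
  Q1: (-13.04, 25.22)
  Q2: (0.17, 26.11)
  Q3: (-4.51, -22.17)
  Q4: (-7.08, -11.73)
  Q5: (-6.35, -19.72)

Q1 at (-13.04, 25.22):
  T1: √((-13.62)² + (-31.60)²) = √(185.5044 + 998.5600) = 34.41
  T2: √((-22.78)² + (-10.67)²) = √(518.9284 + 113.8489) = 25.16
  T3: √((-18.06)² + (-4.43)²) = √(326.1636 + 19.6249) = 18.60
  T4: √((17.94)² + (0.33)²) = √(321.8436 + 0.1089) = 17.94
  → nearest: T4 (17.94)
Q2 at (0.17, 26.11):
  T1: √((-26.83)² + (-32.49)²) = √(719.8489 + 1055.6001) = 42.14
  T2: √((-35.99)² + (-11.56)²) = √(1295.2801 + 133.6336) = 37.80
  T3: √((-31.27)² + (-5.32)²) = √(977.8129 + 28.3024) = 31.72
  T4: √((4.73)² + (-0.56)²) = √(22.3729 + 0.3136) = 4.76
  → nearest: T4 (4.76)
Q3 at (-4.51, -22.17):
  T1: √((-22.15)² + (15.79)²) = √(490.6225 + 249.3241) = 27.20
  T2: √((-31.31)² + (36.72)²) = √(980.3161 + 1348.3584) = 48.26
  T3: √((-26.59)² + (42.96)²) = √(707.0281 + 1845.5616) = 50.52
  T4: √((9.41)² + (47.72)²) = √(88.5481 + 2277.1984) = 48.64
  → nearest: T1 (27.20)
Q4 at (-7.08, -11.73):
  T1: √((-19.58)² + (5.35)²) = √(383.3764 + 28.6225) = 20.30
  T2: √((-28.74)² + (26.28)²) = √(825.9876 + 690.6384) = 38.94
  T3: √((-24.02)² + (32.52)²) = √(576.9604 + 1057.5504) = 40.43
  T4: √((11.98)² + (37.28)²) = √(143.5204 + 1389.7984) = 39.16
  → nearest: T1 (20.30)
Q5 at (-6.35, -19.72):
  T1: √((-20.31)² + (13.34)²) = √(412.4961 + 177.9556) = 24.30
  T2: √((-29.47)² + (34.27)²) = √(868.4809 + 1174.4329) = 45.20
  T3: √((-24.75)² + (40.51)²) = √(612.5625 + 1641.0601) = 47.47
  T4: √((11.25)² + (45.27)²) = √(126.5625 + 2049.3729) = 46.65
  → nearest: T1 (24.30)

Q1→T4; Q2→T4; Q3→T1; Q4→T1; Q5→T1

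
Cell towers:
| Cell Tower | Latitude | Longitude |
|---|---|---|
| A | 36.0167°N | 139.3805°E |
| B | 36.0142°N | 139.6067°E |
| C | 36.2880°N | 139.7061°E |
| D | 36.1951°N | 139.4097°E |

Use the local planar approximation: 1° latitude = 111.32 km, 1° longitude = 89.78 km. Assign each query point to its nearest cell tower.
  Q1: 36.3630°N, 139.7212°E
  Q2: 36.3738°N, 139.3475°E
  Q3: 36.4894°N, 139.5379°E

Q1→C; Q2→D; Q3→C

Q1 at 36.3630°N, 139.7212°E:
  A: 49.2112 km
  B: 40.1662 km
  C: 8.4583 km
  D: 33.6372 km
  → nearest: C (8.4583 km)
Q2 at 36.3738°N, 139.3475°E:
  A: 39.8626 km
  B: 46.3033 km
  C: 33.5820 km
  D: 20.6618 km
  → nearest: D (20.6618 km)
Q3 at 36.4894°N, 139.5379°E:
  A: 54.4854 km
  B: 53.2587 km
  C: 27.0313 km
  D: 34.7245 km
  → nearest: C (27.0313 km)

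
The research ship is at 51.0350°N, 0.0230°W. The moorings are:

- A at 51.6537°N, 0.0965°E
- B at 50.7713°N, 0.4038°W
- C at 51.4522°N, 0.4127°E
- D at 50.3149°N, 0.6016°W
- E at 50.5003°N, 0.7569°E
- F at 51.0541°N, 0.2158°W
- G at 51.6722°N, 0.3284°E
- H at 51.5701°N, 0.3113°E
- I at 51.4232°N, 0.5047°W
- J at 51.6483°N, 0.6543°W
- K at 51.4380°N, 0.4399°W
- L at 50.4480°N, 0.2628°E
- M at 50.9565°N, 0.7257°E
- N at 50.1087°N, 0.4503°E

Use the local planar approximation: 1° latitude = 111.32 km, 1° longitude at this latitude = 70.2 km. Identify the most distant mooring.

N

Distances from 51.0350°N, 0.0230°W:
A: √((0.6187·111.32)² + (0.1195·70.2)²) = √(4743.584348 + 70.373643) = 69.3827 km
B: √((-0.2637·111.32)² + (-0.3808·70.2)²) = √(861.720957 + 714.608378) = 39.7030 km
C: √((0.4172·111.32)² + (0.4357·70.2)²) = √(2156.924755 + 935.511960) = 55.6097 km
D: √((-0.7201·111.32)² + (-0.5786·70.2)²) = √(6425.871213 + 1649.799178) = 89.8647 km
E: √((-0.5347·111.32)² + (0.7799·70.2)²) = √(3542.964196 + 2997.450811) = 80.8728 km
F: √((0.0191·111.32)² + (-0.1928·70.2)²) = √(4.520777 + 183.184314) = 13.7006 km
G: √((0.6372·111.32)² + (0.3514·70.2)²) = √(5031.505243 + 608.524038) = 75.1001 km
H: √((0.5351·111.32)² + (0.3343·70.2)²) = √(3548.267042 + 550.740453) = 64.0235 km
I: √((0.3882·111.32)² + (-0.4817·70.2)²) = √(1867.486442 + 1143.477219) = 54.8722 km
J: √((0.6133·111.32)² + (-0.6313·70.2)²) = √(4661.141903 + 1964.019534) = 81.3951 km
K: √((0.4030·111.32)² + (-0.4169·70.2)²) = √(2012.595455 + 856.520998) = 53.5641 km
L: √((-0.5870·111.32)² + (0.2858·70.2)²) = √(4269.948115 + 402.530389) = 68.3555 km
M: √((-0.0785·111.32)² + (0.7487·70.2)²) = √(76.363480 + 2762.421150) = 53.2802 km
N: √((-0.9263·111.32)² + (0.4733·70.2)²) = √(10632.850886 + 1103.944482) = 108.3365 km
Maximum: N at 108.3365 km.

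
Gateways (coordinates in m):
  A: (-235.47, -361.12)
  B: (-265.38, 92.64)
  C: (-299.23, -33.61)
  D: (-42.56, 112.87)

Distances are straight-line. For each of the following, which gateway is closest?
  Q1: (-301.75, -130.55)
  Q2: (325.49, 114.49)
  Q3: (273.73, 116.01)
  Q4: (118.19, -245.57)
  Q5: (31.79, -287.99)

Q1 at (-301.75, -130.55):
  A: √((66.28)² + (-230.57)²) = √(4393.0384 + 53162.5249) = 239.91 m
  B: √((36.37)² + (223.19)²) = √(1322.7769 + 49813.7761) = 226.13 m
  C: √((2.52)² + (96.94)²) = √(6.3504 + 9397.3636) = 96.97 m
  D: √((259.19)² + (243.42)²) = √(67179.4561 + 59253.2964) = 355.57 m
  → nearest: C (96.97 m)
Q2 at (325.49, 114.49):
  A: √((-560.96)² + (-475.61)²) = √(314676.1216 + 226204.8721) = 735.45 m
  B: √((-590.87)² + (-21.85)²) = √(349127.3569 + 477.4225) = 591.27 m
  C: √((-624.72)² + (-148.10)²) = √(390275.0784 + 21933.6100) = 642.03 m
  D: √((-368.05)² + (-1.62)²) = √(135460.8025 + 2.6244) = 368.05 m
  → nearest: D (368.05 m)
Q3 at (273.73, 116.01):
  A: √((-509.20)² + (-477.13)²) = √(259284.6400 + 227653.0369) = 697.81 m
  B: √((-539.11)² + (-23.37)²) = √(290639.5921 + 546.1569) = 539.62 m
  C: √((-572.96)² + (-149.62)²) = √(328283.1616 + 22386.1444) = 592.17 m
  D: √((-316.29)² + (-3.14)²) = √(100039.3641 + 9.8596) = 316.31 m
  → nearest: D (316.31 m)
Q4 at (118.19, -245.57):
  A: √((-353.66)² + (-115.55)²) = √(125075.3956 + 13351.8025) = 372.06 m
  B: √((-383.57)² + (338.21)²) = √(147125.9449 + 114386.0041) = 511.38 m
  C: √((-417.42)² + (211.96)²) = √(174239.4564 + 44927.0416) = 468.15 m
  D: √((-160.75)² + (358.44)²) = √(25840.5625 + 128479.2336) = 392.84 m
  → nearest: A (372.06 m)
Q5 at (31.79, -287.99):
  A: √((-267.26)² + (-73.13)²) = √(71427.9076 + 5347.9969) = 277.08 m
  B: √((-297.17)² + (380.63)²) = √(88310.0089 + 144879.1969) = 482.90 m
  C: √((-331.02)² + (254.38)²) = √(109574.2404 + 64709.1844) = 417.47 m
  D: √((-74.35)² + (400.86)²) = √(5527.9225 + 160688.7396) = 407.70 m
  → nearest: A (277.08 m)

Q1→C; Q2→D; Q3→D; Q4→A; Q5→A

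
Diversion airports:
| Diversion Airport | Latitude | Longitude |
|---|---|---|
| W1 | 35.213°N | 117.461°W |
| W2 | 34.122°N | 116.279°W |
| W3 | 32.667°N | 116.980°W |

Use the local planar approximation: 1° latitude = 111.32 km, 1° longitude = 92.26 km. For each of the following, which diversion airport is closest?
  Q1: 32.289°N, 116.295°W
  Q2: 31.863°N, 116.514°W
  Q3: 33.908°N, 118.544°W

Q1 at 32.289°N, 116.295°W:
  W1: 342.815 km
  W2: 204.055 km
  W3: 75.925 km
  → nearest: W3 (75.925 km)
Q2 at 31.863°N, 116.514°W:
  W1: 383.020 km
  W2: 252.405 km
  W3: 99.292 km
  → nearest: W3 (99.292 km)
Q3 at 33.908°N, 118.544°W:
  W1: 176.317 km
  W2: 210.322 km
  W3: 199.764 km
  → nearest: W1 (176.317 km)

Q1→W3; Q2→W3; Q3→W1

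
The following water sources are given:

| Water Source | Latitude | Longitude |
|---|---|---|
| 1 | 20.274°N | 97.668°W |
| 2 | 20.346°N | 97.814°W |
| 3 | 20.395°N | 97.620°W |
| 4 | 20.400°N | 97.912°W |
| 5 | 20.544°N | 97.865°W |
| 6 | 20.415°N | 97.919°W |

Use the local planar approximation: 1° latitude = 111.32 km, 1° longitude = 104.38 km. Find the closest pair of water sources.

Pairwise distances:
1–2: 17.219 km
1–3: 14.371 km
1–4: 29.076 km
1–5: 36.417 km
1–6: 30.541 km
2–3: 20.972 km
2–4: 11.865 km
2–5: 22.675 km
2–6: 13.384 km
3–4: 30.484 km
3–5: 30.481 km
3–6: 31.289 km
4–5: 16.764 km
4–6: 1.823 km
5–6: 15.427 km
Closest pair: 4–6 at 1.823 km.

4 and 6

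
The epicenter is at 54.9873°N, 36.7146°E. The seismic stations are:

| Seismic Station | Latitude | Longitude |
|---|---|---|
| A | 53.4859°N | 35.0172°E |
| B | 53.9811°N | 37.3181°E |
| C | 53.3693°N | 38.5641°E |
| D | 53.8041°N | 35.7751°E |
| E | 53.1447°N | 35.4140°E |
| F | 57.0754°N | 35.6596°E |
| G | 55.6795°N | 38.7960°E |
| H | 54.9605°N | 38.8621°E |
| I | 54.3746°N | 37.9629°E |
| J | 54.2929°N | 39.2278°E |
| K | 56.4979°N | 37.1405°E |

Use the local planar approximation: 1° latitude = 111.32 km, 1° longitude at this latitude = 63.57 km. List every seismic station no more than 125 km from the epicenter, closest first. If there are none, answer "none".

I, B

Distances from 54.9873°N, 36.7146°E:
A: √((-1.5014·111.32)² + (-1.6974·63.57)²) = √(27934.391687 + 11643.212358) = 198.9412 km
B: √((-1.0062·111.32)² + (0.6035·63.57)²) = √(12546.281320 + 1471.834477) = 118.3981 km
C: √((-1.6180·111.32)² + (1.8495·63.57)²) = √(32441.687000 + 13823.343312) = 215.0931 km
D: √((-1.1832·111.32)² + (-0.9395·63.57)²) = √(17348.531433 + 3566.957968) = 144.6219 km
E: √((-1.8426·111.32)² + (-1.3006·63.57)²) = √(42073.489099 + 6835.840522) = 221.1545 km
F: √((2.0881·111.32)² + (-1.0550·63.57)²) = √(54031.743558 + 4497.895302) = 241.9290 km
G: √((0.6922·111.32)² + (2.0814·63.57)²) = √(5937.581519 + 17507.152844) = 153.1167 km
H: √((-0.0268·111.32)² + (2.1475·63.57)²) = √(8.900532 + 18636.775250) = 136.5492 km
I: √((-0.6127·111.32)² + (1.2483·63.57)²) = √(4652.026243 + 6297.125719) = 104.6382 km
J: √((-0.6944·111.32)² + (2.5132·63.57)²) = √(5975.383997 + 25524.575317) = 177.4823 km
K: √((1.5106·111.32)² + (0.4259·63.57)²) = √(28277.782909 + 733.026547) = 170.3256 km
Threshold 125 km: I (104.6382 km), B (118.3981 km) are within range.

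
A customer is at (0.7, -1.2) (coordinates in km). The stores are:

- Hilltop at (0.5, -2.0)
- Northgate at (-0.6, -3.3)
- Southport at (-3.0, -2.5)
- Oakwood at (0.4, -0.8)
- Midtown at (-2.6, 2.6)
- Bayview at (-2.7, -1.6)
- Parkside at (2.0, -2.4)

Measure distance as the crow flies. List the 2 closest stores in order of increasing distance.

Oakwood, Hilltop

Distances from (0.7, -1.2):
Hilltop: √((-0.2)² + (-0.8)²) = √(0.040 + 0.640) = 0.8 km
Northgate: √((-1.3)² + (-2.1)²) = √(1.690 + 4.410) = 2.5 km
Southport: √((-3.7)² + (-1.3)²) = √(13.690 + 1.690) = 3.9 km
Oakwood: √((-0.3)² + (0.4)²) = √(0.090 + 0.160) = 0.5 km
Midtown: √((-3.3)² + (3.8)²) = √(10.890 + 14.440) = 5.0 km
Bayview: √((-3.4)² + (-0.4)²) = √(11.560 + 0.160) = 3.4 km
Parkside: √((1.3)² + (-1.2)²) = √(1.690 + 1.440) = 1.8 km
Sorted: Oakwood (0.5 km) < Hilltop (0.8 km) < Parkside (1.8 km) < Northgate (2.5 km) < …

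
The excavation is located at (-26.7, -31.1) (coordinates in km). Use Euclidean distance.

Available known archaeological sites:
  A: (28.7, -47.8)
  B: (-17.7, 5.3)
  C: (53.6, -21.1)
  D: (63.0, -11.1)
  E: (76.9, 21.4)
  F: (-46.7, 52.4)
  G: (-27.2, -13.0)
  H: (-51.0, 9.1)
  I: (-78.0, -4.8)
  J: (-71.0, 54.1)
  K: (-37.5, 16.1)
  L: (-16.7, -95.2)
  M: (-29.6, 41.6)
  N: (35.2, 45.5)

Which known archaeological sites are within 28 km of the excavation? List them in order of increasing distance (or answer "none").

Distances from (-26.7, -31.1):
A: √((55.4)² + (-16.7)²) = √(3069.160 + 278.890) = 57.9 km
B: √((9.0)² + (36.4)²) = √(81.000 + 1324.960) = 37.5 km
C: √((80.3)² + (10.0)²) = √(6448.090 + 100.000) = 80.9 km
D: √((89.7)² + (20.0)²) = √(8046.090 + 400.000) = 91.9 km
E: √((103.6)² + (52.5)²) = √(10732.960 + 2756.250) = 116.1 km
F: √((-20.0)² + (83.5)²) = √(400.000 + 6972.250) = 85.9 km
G: √((-0.5)² + (18.1)²) = √(0.250 + 327.610) = 18.1 km
H: √((-24.3)² + (40.2)²) = √(590.490 + 1616.040) = 47.0 km
I: √((-51.3)² + (26.3)²) = √(2631.690 + 691.690) = 57.6 km
J: √((-44.3)² + (85.2)²) = √(1962.490 + 7259.040) = 96.0 km
K: √((-10.8)² + (47.2)²) = √(116.640 + 2227.840) = 48.4 km
L: √((10.0)² + (-64.1)²) = √(100.000 + 4108.810) = 64.9 km
M: √((-2.9)² + (72.7)²) = √(8.410 + 5285.290) = 72.8 km
N: √((61.9)² + (76.6)²) = √(3831.610 + 5867.560) = 98.5 km
Threshold 28 km: G (18.1 km) is within range.

G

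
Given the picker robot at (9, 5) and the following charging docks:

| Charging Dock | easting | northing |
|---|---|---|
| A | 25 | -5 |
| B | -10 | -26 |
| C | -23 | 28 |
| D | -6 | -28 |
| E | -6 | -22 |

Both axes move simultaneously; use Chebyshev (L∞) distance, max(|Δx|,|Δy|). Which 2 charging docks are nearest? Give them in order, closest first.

Distances from (9, 5):
A: max(|16|, |-10|) = 16
B: max(|-19|, |-31|) = 31
C: max(|-32|, |23|) = 32
D: max(|-15|, |-33|) = 33
E: max(|-15|, |-27|) = 27
Sorted: A (16) < E (27) < B (31) < C (32) < …

A, E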